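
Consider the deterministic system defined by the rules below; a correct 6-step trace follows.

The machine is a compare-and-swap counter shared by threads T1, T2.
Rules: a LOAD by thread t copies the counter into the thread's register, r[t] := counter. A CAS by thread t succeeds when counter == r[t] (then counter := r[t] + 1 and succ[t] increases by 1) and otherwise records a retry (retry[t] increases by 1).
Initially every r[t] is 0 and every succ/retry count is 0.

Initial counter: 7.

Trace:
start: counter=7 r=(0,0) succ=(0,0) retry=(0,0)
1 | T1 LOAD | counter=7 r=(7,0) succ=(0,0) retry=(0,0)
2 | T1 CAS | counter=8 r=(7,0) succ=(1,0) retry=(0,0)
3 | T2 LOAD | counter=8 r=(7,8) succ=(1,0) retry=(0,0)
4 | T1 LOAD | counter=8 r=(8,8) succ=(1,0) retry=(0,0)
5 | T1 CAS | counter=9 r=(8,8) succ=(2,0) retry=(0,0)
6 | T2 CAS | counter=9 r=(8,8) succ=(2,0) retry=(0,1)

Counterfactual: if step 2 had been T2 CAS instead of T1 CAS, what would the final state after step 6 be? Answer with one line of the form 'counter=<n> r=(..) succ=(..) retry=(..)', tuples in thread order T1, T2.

counter=8 r=(7,7) succ=(1,0) retry=(0,2)

(re-executing from step 2 with the substitution; state before step 2: counter=7 r=(7,0) succ=(0,0) retry=(0,0))
2 | T2 CAS | counter=7 r=(7,0) succ=(0,0) retry=(0,1)
3 | T2 LOAD | counter=7 r=(7,7) succ=(0,0) retry=(0,1)
4 | T1 LOAD | counter=7 r=(7,7) succ=(0,0) retry=(0,1)
5 | T1 CAS | counter=8 r=(7,7) succ=(1,0) retry=(0,1)
6 | T2 CAS | counter=8 r=(7,7) succ=(1,0) retry=(0,2)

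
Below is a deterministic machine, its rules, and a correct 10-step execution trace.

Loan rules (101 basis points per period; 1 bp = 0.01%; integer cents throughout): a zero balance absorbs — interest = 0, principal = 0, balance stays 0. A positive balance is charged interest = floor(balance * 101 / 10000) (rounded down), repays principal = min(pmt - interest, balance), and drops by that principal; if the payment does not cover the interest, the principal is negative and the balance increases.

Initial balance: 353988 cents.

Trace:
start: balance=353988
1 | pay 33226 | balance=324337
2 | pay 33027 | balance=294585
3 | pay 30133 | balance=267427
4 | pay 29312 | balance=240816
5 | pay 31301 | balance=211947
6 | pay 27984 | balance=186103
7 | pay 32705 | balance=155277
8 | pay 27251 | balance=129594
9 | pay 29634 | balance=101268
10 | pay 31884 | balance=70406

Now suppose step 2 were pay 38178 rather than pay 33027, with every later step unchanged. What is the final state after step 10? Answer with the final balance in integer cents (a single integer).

(re-executing from step 2 with the substitution; state before step 2: balance=324337)
2 | pay 38178 | balance=289434
3 | pay 30133 | balance=262224
4 | pay 29312 | balance=235560
5 | pay 31301 | balance=206638
6 | pay 27984 | balance=180741
7 | pay 32705 | balance=149861
8 | pay 27251 | balance=124123
9 | pay 29634 | balance=95742
10 | pay 31884 | balance=64824

64824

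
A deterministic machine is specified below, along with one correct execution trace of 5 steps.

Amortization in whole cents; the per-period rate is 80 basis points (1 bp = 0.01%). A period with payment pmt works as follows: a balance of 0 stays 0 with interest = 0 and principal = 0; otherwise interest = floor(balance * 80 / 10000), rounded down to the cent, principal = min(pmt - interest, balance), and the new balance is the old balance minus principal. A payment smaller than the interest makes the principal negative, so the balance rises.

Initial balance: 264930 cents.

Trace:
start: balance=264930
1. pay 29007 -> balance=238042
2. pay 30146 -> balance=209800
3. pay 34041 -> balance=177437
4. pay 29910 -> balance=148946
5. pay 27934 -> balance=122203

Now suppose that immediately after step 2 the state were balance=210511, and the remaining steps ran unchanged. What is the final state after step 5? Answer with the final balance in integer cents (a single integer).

122932

state after step 2 := balance=210511
3. pay 34041 -> balance=178154
4. pay 29910 -> balance=149669
5. pay 27934 -> balance=122932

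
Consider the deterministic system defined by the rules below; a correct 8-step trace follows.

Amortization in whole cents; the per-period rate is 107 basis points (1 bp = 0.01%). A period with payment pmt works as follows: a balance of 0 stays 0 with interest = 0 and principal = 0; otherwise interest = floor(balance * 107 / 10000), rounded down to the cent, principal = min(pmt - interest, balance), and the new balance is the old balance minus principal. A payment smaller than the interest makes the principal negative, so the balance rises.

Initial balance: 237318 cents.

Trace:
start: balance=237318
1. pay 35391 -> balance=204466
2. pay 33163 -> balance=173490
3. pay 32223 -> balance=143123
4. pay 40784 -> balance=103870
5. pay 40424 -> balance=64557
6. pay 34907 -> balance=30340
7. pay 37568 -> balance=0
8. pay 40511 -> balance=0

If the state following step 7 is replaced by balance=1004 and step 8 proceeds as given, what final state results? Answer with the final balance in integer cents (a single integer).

0

state after step 7 := balance=1004
8. pay 40511 -> balance=0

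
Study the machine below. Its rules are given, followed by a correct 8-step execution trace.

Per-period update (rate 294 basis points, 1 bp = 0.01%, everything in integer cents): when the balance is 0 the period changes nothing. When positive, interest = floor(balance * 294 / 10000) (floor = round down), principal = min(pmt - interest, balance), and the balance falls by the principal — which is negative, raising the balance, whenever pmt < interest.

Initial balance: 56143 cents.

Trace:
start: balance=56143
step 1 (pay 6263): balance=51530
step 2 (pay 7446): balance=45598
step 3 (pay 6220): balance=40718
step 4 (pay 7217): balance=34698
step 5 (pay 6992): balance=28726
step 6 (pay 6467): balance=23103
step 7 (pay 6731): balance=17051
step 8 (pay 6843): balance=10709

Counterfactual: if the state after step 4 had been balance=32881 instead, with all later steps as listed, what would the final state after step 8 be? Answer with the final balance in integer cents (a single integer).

state after step 4 := balance=32881
step 5 (pay 6992): balance=26855
step 6 (pay 6467): balance=21177
step 7 (pay 6731): balance=15068
step 8 (pay 6843): balance=8667

8667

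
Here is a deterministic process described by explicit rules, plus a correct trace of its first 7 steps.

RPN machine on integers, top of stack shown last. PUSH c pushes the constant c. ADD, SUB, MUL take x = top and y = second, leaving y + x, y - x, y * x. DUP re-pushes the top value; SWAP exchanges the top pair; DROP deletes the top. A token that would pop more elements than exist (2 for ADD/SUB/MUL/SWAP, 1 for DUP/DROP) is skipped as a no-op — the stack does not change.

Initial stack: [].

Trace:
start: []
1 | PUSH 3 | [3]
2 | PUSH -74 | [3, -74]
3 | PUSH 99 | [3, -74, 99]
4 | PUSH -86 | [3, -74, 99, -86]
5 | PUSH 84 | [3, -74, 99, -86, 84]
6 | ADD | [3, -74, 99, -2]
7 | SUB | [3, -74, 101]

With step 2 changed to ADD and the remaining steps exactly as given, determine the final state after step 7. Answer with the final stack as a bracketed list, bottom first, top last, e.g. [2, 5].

[3, 101]

(re-executing from step 2 with the substitution; state before step 2: [3])
2 | ADD | [3]
3 | PUSH 99 | [3, 99]
4 | PUSH -86 | [3, 99, -86]
5 | PUSH 84 | [3, 99, -86, 84]
6 | ADD | [3, 99, -2]
7 | SUB | [3, 101]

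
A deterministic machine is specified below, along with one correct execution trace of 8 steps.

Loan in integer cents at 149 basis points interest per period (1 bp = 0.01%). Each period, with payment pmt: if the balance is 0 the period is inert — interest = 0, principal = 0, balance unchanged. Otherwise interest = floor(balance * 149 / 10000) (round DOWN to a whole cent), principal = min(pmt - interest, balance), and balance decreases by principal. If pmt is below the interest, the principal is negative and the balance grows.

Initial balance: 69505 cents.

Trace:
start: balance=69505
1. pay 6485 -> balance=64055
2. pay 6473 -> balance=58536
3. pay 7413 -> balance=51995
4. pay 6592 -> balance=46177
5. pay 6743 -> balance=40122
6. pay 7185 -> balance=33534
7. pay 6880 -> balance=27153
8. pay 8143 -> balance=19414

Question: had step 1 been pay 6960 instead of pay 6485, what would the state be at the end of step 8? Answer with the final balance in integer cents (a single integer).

18888

(re-executing from step 1 with the substitution; state before step 1: balance=69505)
1. pay 6960 -> balance=63580
2. pay 6473 -> balance=58054
3. pay 7413 -> balance=51506
4. pay 6592 -> balance=45681
5. pay 6743 -> balance=39618
6. pay 7185 -> balance=33023
7. pay 6880 -> balance=26635
8. pay 8143 -> balance=18888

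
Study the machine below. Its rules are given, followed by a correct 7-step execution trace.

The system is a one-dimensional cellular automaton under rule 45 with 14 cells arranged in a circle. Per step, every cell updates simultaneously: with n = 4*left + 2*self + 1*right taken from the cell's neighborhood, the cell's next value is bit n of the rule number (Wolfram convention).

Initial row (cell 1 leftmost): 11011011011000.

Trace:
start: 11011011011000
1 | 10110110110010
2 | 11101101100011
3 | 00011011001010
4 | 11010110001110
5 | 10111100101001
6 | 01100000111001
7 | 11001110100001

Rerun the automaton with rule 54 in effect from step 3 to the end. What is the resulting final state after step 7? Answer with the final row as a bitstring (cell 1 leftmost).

(re-executing steps 3..7 under rule 54; state before step 3: 11101101100011)
3 | 00010010010100
4 | 00111111111110
5 | 01000000000001
6 | 11100000000011
7 | 00010000000100

00010000000100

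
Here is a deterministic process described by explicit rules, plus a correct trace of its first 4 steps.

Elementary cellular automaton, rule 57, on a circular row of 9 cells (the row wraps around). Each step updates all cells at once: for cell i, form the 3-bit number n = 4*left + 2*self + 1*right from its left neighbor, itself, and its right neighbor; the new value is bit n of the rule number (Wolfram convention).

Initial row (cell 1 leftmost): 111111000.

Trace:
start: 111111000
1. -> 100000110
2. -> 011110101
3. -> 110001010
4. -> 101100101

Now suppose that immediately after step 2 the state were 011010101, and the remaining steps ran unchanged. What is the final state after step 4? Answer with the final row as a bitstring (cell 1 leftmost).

state after step 2 := 011010101
3. -> 110101010
4. -> 101010101

101010101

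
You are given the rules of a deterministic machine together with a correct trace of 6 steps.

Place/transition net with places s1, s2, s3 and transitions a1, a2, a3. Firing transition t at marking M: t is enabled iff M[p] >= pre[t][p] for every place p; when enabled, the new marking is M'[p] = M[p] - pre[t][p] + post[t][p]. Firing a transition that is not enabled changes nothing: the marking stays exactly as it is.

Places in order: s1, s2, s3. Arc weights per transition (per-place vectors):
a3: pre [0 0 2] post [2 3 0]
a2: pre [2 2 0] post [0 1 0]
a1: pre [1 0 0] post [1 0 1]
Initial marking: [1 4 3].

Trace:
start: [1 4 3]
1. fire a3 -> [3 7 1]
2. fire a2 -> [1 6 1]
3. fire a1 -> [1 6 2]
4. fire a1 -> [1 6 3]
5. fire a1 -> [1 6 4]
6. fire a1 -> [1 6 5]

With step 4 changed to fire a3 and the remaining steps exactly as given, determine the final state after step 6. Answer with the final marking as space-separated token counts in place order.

(re-executing from step 4 with the substitution; state before step 4: [1 6 2])
4. fire a3 -> [3 9 0]
5. fire a1 -> [3 9 1]
6. fire a1 -> [3 9 2]

3 9 2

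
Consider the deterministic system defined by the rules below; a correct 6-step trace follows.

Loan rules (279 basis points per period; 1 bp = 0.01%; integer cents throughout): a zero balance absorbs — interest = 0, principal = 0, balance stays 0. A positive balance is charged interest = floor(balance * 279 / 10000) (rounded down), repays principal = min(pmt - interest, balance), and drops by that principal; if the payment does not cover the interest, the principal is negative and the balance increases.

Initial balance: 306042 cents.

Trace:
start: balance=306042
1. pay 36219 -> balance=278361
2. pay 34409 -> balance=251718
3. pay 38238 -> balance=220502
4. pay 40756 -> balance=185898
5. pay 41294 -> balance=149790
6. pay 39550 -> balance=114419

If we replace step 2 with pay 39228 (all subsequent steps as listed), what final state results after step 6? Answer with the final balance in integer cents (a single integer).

(re-executing from step 2 with the substitution; state before step 2: balance=278361)
2. pay 39228 -> balance=246899
3. pay 38238 -> balance=215549
4. pay 40756 -> balance=180806
5. pay 41294 -> balance=144556
6. pay 39550 -> balance=109039

109039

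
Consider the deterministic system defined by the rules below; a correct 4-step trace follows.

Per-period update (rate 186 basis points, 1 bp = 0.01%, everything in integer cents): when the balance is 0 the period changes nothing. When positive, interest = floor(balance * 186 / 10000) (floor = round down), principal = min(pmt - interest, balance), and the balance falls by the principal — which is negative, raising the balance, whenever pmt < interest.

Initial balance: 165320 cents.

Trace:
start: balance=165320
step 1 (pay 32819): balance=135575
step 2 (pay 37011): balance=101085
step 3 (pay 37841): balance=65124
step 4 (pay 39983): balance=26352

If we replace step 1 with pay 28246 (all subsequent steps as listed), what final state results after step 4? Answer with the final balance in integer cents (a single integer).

31184

(re-executing from step 1 with the substitution; state before step 1: balance=165320)
step 1 (pay 28246): balance=140148
step 2 (pay 37011): balance=105743
step 3 (pay 37841): balance=69868
step 4 (pay 39983): balance=31184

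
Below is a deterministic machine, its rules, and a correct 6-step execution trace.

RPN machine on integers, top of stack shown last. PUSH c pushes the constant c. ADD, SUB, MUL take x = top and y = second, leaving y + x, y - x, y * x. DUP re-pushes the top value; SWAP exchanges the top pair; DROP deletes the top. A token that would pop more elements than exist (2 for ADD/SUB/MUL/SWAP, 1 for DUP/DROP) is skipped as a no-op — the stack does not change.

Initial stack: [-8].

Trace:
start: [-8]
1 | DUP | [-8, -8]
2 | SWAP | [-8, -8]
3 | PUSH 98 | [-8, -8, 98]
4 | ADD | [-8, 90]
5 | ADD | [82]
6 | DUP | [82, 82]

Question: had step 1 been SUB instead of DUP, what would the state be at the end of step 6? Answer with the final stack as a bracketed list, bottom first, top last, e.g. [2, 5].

(re-executing from step 1 with the substitution; state before step 1: [-8])
1 | SUB | [-8]
2 | SWAP | [-8]
3 | PUSH 98 | [-8, 98]
4 | ADD | [90]
5 | ADD | [90]
6 | DUP | [90, 90]

[90, 90]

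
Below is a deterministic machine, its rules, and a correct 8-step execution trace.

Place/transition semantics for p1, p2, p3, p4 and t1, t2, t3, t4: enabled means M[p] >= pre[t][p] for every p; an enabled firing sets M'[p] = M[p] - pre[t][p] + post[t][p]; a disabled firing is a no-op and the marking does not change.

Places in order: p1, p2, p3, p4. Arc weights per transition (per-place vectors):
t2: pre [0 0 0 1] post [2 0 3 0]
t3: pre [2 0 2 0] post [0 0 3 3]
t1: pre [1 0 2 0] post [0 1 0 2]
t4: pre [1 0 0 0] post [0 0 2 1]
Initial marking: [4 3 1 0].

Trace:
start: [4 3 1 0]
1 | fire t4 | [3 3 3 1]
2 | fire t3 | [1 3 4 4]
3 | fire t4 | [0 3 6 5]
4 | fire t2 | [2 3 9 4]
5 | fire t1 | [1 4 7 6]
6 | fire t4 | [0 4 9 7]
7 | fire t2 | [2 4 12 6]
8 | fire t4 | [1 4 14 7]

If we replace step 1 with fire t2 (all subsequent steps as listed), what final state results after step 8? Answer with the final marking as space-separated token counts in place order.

(re-executing from step 1 with the substitution; state before step 1: [4 3 1 0])
1 | fire t2 | [4 3 1 0]
2 | fire t3 | [4 3 1 0]
3 | fire t4 | [3 3 3 1]
4 | fire t2 | [5 3 6 0]
5 | fire t1 | [4 4 4 2]
6 | fire t4 | [3 4 6 3]
7 | fire t2 | [5 4 9 2]
8 | fire t4 | [4 4 11 3]

4 4 11 3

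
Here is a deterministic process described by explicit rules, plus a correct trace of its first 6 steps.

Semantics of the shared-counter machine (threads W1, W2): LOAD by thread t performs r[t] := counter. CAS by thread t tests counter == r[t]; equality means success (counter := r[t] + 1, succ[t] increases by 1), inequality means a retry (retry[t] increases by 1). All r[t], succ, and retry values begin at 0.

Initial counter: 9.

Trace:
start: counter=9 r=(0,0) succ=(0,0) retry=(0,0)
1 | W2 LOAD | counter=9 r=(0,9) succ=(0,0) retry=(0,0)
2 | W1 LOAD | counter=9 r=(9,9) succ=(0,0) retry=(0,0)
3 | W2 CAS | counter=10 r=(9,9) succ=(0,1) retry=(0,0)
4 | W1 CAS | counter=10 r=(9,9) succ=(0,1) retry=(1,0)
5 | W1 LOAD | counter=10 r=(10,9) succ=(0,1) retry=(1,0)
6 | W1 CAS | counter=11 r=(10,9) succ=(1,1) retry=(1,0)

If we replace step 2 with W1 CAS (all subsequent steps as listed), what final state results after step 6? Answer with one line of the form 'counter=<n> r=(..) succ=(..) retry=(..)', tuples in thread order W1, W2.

counter=11 r=(10,9) succ=(1,1) retry=(2,0)

(re-executing from step 2 with the substitution; state before step 2: counter=9 r=(0,9) succ=(0,0) retry=(0,0))
2 | W1 CAS | counter=9 r=(0,9) succ=(0,0) retry=(1,0)
3 | W2 CAS | counter=10 r=(0,9) succ=(0,1) retry=(1,0)
4 | W1 CAS | counter=10 r=(0,9) succ=(0,1) retry=(2,0)
5 | W1 LOAD | counter=10 r=(10,9) succ=(0,1) retry=(2,0)
6 | W1 CAS | counter=11 r=(10,9) succ=(1,1) retry=(2,0)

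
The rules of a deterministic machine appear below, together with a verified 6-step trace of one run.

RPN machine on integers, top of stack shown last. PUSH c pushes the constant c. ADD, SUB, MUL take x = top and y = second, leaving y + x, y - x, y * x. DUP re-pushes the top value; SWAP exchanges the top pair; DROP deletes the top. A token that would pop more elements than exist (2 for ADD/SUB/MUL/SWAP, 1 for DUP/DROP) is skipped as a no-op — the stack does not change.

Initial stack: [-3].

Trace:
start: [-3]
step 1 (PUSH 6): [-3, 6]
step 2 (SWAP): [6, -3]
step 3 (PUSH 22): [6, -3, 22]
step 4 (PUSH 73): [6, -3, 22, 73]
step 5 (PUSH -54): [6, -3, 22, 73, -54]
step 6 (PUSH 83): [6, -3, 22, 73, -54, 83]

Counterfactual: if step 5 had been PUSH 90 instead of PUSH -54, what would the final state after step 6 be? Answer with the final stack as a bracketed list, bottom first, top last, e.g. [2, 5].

(re-executing from step 5 with the substitution; state before step 5: [6, -3, 22, 73])
step 5 (PUSH 90): [6, -3, 22, 73, 90]
step 6 (PUSH 83): [6, -3, 22, 73, 90, 83]

[6, -3, 22, 73, 90, 83]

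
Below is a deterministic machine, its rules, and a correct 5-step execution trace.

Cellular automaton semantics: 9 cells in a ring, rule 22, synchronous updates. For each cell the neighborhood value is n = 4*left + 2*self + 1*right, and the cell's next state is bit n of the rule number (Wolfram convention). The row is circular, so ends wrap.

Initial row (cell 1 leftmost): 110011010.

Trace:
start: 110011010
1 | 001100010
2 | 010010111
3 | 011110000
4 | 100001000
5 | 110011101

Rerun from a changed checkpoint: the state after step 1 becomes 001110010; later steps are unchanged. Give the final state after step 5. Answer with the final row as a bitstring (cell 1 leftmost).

state after step 1 := 001110010
2 | 010001111
3 | 011010000
4 | 100011000
5 | 110100101

110100101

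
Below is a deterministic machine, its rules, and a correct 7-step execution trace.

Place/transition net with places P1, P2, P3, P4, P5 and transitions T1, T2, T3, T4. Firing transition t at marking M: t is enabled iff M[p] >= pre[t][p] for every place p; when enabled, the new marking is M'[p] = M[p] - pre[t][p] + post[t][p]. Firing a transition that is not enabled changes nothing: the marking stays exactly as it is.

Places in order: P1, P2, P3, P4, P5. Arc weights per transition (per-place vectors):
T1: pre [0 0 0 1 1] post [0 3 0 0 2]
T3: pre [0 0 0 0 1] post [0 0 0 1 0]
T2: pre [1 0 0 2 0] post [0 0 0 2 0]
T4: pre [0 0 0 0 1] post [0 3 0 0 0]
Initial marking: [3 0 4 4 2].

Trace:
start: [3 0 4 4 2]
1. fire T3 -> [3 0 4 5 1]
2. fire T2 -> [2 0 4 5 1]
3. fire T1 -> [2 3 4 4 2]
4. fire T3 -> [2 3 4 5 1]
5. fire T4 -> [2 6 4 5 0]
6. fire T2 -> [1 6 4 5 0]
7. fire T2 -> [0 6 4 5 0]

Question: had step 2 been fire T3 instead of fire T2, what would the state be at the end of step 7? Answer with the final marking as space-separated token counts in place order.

1 0 4 6 0

(re-executing from step 2 with the substitution; state before step 2: [3 0 4 5 1])
2. fire T3 -> [3 0 4 6 0]
3. fire T1 -> [3 0 4 6 0]
4. fire T3 -> [3 0 4 6 0]
5. fire T4 -> [3 0 4 6 0]
6. fire T2 -> [2 0 4 6 0]
7. fire T2 -> [1 0 4 6 0]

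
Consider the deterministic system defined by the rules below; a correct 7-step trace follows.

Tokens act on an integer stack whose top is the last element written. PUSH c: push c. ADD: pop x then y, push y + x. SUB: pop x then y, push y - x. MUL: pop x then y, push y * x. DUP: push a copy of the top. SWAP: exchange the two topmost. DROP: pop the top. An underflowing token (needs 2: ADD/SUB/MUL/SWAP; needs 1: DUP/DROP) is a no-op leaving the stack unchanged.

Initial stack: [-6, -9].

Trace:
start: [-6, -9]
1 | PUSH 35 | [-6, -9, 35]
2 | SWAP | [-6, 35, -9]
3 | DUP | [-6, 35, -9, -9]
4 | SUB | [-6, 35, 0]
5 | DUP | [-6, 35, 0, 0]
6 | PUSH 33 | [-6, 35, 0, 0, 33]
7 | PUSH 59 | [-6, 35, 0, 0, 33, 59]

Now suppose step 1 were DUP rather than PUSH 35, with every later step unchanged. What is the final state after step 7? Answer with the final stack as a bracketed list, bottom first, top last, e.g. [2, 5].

(re-executing from step 1 with the substitution; state before step 1: [-6, -9])
1 | DUP | [-6, -9, -9]
2 | SWAP | [-6, -9, -9]
3 | DUP | [-6, -9, -9, -9]
4 | SUB | [-6, -9, 0]
5 | DUP | [-6, -9, 0, 0]
6 | PUSH 33 | [-6, -9, 0, 0, 33]
7 | PUSH 59 | [-6, -9, 0, 0, 33, 59]

[-6, -9, 0, 0, 33, 59]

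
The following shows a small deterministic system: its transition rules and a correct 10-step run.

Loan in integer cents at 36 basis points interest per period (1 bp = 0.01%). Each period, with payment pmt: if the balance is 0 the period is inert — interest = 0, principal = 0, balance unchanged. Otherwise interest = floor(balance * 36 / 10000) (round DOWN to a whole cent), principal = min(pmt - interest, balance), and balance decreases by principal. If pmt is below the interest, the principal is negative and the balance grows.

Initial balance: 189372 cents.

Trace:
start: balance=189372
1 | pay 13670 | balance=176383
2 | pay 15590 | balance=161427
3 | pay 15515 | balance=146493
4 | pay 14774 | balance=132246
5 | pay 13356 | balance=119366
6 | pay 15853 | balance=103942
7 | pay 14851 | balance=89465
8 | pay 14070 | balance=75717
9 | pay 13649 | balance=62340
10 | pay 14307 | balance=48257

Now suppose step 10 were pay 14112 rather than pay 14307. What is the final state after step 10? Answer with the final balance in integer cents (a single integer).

48452

(re-executing from step 10 with the substitution; state before step 10: balance=62340)
10 | pay 14112 | balance=48452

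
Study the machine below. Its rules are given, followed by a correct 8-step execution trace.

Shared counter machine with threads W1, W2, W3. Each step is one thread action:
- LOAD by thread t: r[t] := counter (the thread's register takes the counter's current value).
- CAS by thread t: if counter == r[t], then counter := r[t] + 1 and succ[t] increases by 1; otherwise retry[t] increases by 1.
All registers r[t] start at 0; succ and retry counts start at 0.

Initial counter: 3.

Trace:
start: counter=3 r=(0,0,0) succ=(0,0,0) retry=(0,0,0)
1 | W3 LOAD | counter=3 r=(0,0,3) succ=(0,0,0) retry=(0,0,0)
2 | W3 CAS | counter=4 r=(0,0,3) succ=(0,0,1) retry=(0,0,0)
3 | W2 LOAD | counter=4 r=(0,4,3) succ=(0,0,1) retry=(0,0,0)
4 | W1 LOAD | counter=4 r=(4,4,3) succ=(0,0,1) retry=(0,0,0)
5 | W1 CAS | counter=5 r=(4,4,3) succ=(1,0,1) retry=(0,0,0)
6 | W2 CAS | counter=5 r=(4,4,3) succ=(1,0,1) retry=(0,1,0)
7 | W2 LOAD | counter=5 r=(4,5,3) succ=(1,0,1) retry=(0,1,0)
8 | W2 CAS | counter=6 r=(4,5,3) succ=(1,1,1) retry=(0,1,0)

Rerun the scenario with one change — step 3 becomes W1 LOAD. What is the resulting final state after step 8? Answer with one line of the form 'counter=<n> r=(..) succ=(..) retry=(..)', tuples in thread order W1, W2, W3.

counter=6 r=(4,5,3) succ=(1,1,1) retry=(0,1,0)

(re-executing from step 3 with the substitution; state before step 3: counter=4 r=(0,0,3) succ=(0,0,1) retry=(0,0,0))
3 | W1 LOAD | counter=4 r=(4,0,3) succ=(0,0,1) retry=(0,0,0)
4 | W1 LOAD | counter=4 r=(4,0,3) succ=(0,0,1) retry=(0,0,0)
5 | W1 CAS | counter=5 r=(4,0,3) succ=(1,0,1) retry=(0,0,0)
6 | W2 CAS | counter=5 r=(4,0,3) succ=(1,0,1) retry=(0,1,0)
7 | W2 LOAD | counter=5 r=(4,5,3) succ=(1,0,1) retry=(0,1,0)
8 | W2 CAS | counter=6 r=(4,5,3) succ=(1,1,1) retry=(0,1,0)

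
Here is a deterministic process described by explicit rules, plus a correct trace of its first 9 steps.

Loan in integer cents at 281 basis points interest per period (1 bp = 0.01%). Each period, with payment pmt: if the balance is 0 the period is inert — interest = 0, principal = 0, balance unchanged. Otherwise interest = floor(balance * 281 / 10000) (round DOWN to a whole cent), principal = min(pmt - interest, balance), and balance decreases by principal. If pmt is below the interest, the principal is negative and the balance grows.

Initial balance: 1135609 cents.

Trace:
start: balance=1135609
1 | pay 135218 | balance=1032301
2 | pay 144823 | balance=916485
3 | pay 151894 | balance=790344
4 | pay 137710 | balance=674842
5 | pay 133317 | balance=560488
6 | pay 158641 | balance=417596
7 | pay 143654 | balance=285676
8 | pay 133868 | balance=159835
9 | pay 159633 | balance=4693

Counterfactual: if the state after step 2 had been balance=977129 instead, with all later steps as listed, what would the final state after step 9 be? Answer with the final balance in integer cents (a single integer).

78319

state after step 2 := balance=977129
3 | pay 151894 | balance=852692
4 | pay 137710 | balance=738942
5 | pay 133317 | balance=626389
6 | pay 158641 | balance=485349
7 | pay 143654 | balance=355333
8 | pay 133868 | balance=231449
9 | pay 159633 | balance=78319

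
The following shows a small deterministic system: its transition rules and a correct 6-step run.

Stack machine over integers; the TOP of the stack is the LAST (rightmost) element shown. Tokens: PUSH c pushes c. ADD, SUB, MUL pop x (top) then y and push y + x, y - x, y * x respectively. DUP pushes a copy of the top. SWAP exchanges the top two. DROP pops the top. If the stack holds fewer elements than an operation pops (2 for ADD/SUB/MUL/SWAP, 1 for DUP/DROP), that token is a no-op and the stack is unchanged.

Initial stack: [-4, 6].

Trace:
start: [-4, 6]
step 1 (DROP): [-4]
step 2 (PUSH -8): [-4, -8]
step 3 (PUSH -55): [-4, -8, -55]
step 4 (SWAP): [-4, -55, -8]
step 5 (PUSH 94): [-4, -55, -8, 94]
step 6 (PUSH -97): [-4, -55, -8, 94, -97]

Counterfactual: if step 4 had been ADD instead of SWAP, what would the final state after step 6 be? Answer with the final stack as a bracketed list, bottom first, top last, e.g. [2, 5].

(re-executing from step 4 with the substitution; state before step 4: [-4, -8, -55])
step 4 (ADD): [-4, -63]
step 5 (PUSH 94): [-4, -63, 94]
step 6 (PUSH -97): [-4, -63, 94, -97]

[-4, -63, 94, -97]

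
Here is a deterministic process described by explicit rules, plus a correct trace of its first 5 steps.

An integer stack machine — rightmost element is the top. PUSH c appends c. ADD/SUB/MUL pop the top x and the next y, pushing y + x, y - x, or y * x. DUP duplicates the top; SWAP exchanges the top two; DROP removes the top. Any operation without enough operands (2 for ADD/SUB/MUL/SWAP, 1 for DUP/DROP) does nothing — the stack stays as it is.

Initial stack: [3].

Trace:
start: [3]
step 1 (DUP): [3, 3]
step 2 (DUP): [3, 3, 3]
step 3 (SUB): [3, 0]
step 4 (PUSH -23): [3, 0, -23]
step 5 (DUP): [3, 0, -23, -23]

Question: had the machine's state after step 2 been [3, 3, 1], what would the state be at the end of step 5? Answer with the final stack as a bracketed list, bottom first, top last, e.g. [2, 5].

state after step 2 := [3, 3, 1]
step 3 (SUB): [3, 2]
step 4 (PUSH -23): [3, 2, -23]
step 5 (DUP): [3, 2, -23, -23]

[3, 2, -23, -23]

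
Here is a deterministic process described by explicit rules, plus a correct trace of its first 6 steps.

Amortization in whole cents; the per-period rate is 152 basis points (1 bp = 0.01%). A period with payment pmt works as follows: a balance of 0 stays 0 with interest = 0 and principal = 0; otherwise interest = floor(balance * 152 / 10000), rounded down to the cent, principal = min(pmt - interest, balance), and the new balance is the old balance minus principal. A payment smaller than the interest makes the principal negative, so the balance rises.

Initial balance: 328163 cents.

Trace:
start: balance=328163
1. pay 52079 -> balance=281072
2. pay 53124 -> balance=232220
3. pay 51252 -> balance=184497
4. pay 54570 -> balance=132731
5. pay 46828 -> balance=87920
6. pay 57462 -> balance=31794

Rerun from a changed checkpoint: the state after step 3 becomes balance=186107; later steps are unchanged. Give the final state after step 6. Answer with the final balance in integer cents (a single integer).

state after step 3 := balance=186107
4. pay 54570 -> balance=134365
5. pay 46828 -> balance=89579
6. pay 57462 -> balance=33478

33478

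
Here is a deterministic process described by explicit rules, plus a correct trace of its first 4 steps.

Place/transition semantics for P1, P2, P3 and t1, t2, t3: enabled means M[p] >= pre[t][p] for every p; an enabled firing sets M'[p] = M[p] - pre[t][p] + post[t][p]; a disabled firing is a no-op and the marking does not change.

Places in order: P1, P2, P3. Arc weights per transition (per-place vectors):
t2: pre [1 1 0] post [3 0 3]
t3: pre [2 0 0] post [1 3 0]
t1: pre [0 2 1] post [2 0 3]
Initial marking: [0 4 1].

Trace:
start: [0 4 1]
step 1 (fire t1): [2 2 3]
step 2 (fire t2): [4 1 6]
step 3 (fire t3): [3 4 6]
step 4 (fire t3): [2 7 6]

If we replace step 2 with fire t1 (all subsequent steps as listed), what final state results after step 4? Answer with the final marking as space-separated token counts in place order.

(re-executing from step 2 with the substitution; state before step 2: [2 2 3])
step 2 (fire t1): [4 0 5]
step 3 (fire t3): [3 3 5]
step 4 (fire t3): [2 6 5]

2 6 5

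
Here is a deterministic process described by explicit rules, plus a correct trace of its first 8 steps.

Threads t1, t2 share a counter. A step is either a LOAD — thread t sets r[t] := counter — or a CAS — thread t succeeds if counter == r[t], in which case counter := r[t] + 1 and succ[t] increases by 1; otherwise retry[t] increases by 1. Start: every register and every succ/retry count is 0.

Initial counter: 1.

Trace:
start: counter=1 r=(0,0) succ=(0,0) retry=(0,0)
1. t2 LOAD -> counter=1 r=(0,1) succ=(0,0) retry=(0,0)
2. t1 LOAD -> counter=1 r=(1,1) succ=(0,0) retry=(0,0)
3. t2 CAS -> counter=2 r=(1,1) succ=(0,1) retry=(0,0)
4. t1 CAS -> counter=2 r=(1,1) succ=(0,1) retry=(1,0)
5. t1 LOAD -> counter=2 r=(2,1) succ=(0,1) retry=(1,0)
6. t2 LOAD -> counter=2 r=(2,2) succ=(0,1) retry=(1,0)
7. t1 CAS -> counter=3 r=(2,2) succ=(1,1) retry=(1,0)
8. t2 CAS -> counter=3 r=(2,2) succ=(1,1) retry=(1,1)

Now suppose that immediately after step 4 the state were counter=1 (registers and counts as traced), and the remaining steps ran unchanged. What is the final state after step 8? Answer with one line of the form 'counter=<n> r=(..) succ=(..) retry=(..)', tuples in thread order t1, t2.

counter=2 r=(1,1) succ=(1,1) retry=(1,1)

state after step 4 := counter=1 r=(1,1) succ=(0,1) retry=(1,0)
5. t1 LOAD -> counter=1 r=(1,1) succ=(0,1) retry=(1,0)
6. t2 LOAD -> counter=1 r=(1,1) succ=(0,1) retry=(1,0)
7. t1 CAS -> counter=2 r=(1,1) succ=(1,1) retry=(1,0)
8. t2 CAS -> counter=2 r=(1,1) succ=(1,1) retry=(1,1)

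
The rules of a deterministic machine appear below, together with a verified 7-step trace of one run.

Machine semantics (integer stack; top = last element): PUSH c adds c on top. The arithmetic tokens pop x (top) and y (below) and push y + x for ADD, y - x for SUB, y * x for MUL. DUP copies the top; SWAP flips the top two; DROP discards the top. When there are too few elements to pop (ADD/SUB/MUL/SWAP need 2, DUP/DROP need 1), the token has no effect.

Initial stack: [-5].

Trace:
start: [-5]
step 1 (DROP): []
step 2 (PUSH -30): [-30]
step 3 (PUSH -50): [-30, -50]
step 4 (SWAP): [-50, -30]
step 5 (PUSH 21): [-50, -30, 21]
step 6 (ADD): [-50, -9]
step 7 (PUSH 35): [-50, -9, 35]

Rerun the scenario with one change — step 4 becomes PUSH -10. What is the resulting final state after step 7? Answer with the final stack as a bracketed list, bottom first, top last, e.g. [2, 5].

(re-executing from step 4 with the substitution; state before step 4: [-30, -50])
step 4 (PUSH -10): [-30, -50, -10]
step 5 (PUSH 21): [-30, -50, -10, 21]
step 6 (ADD): [-30, -50, 11]
step 7 (PUSH 35): [-30, -50, 11, 35]

[-30, -50, 11, 35]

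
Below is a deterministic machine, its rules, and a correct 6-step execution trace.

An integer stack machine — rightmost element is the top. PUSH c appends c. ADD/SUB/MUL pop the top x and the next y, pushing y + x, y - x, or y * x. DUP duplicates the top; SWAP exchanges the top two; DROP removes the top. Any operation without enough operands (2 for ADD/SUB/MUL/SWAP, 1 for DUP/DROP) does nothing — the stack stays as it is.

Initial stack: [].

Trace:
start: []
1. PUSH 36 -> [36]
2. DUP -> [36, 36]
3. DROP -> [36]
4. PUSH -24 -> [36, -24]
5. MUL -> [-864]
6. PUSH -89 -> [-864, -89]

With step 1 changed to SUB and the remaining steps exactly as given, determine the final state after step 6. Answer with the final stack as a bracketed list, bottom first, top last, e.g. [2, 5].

[-24, -89]

(re-executing from step 1 with the substitution; state before step 1: [])
1. SUB -> []
2. DUP -> []
3. DROP -> []
4. PUSH -24 -> [-24]
5. MUL -> [-24]
6. PUSH -89 -> [-24, -89]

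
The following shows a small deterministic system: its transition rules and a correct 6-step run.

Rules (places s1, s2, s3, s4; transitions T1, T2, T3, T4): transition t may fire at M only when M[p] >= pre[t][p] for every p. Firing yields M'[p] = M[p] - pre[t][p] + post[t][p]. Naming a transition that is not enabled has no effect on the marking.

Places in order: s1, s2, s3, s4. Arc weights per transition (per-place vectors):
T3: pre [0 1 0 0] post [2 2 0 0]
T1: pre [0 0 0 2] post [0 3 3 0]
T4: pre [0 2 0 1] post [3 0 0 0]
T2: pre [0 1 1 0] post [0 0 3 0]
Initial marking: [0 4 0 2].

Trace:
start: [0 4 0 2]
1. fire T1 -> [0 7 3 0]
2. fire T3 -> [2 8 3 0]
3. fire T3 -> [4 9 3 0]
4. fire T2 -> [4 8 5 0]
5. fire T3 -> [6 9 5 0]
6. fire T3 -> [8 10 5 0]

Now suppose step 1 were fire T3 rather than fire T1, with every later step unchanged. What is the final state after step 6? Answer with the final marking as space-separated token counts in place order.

(re-executing from step 1 with the substitution; state before step 1: [0 4 0 2])
1. fire T3 -> [2 5 0 2]
2. fire T3 -> [4 6 0 2]
3. fire T3 -> [6 7 0 2]
4. fire T2 -> [6 7 0 2]
5. fire T3 -> [8 8 0 2]
6. fire T3 -> [10 9 0 2]

10 9 0 2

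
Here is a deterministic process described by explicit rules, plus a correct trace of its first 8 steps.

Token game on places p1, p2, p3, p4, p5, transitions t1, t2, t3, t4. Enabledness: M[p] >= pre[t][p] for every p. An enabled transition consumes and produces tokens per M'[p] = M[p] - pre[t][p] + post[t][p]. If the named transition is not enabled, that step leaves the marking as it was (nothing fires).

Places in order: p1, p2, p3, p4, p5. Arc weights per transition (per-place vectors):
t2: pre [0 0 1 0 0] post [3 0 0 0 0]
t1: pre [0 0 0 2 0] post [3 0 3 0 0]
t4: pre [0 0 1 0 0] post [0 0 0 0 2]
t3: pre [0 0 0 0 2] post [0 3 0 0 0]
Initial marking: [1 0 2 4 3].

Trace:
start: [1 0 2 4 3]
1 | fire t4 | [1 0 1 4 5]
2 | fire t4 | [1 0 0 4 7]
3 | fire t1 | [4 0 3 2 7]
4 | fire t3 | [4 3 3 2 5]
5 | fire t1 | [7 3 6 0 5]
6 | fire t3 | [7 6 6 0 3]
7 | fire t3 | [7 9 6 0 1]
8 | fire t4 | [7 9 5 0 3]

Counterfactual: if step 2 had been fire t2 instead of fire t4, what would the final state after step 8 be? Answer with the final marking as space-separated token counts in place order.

(re-executing from step 2 with the substitution; state before step 2: [1 0 1 4 5])
2 | fire t2 | [4 0 0 4 5]
3 | fire t1 | [7 0 3 2 5]
4 | fire t3 | [7 3 3 2 3]
5 | fire t1 | [10 3 6 0 3]
6 | fire t3 | [10 6 6 0 1]
7 | fire t3 | [10 6 6 0 1]
8 | fire t4 | [10 6 5 0 3]

10 6 5 0 3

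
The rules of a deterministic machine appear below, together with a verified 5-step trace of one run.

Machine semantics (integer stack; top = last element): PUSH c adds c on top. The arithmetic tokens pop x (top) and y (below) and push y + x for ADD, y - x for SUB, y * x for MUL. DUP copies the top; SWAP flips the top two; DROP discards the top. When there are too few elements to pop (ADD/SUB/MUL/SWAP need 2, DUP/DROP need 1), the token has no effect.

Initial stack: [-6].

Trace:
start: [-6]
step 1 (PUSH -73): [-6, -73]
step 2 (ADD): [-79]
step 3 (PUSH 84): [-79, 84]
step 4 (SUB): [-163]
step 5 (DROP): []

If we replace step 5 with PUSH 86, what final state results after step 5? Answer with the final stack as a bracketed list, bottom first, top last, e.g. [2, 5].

[-163, 86]

(re-executing from step 5 with the substitution; state before step 5: [-163])
step 5 (PUSH 86): [-163, 86]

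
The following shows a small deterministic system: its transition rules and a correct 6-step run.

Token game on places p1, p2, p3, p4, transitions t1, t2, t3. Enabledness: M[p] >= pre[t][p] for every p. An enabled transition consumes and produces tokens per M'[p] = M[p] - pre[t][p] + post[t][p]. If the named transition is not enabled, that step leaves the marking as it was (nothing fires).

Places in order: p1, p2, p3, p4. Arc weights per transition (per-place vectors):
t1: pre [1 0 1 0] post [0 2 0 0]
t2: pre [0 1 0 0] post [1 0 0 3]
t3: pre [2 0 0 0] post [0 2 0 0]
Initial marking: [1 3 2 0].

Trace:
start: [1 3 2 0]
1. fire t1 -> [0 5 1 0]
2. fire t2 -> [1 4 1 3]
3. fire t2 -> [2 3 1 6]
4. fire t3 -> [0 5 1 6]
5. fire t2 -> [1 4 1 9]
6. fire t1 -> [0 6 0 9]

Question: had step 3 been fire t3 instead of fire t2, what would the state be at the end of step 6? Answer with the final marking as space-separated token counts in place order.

(re-executing from step 3 with the substitution; state before step 3: [1 4 1 3])
3. fire t3 -> [1 4 1 3]
4. fire t3 -> [1 4 1 3]
5. fire t2 -> [2 3 1 6]
6. fire t1 -> [1 5 0 6]

1 5 0 6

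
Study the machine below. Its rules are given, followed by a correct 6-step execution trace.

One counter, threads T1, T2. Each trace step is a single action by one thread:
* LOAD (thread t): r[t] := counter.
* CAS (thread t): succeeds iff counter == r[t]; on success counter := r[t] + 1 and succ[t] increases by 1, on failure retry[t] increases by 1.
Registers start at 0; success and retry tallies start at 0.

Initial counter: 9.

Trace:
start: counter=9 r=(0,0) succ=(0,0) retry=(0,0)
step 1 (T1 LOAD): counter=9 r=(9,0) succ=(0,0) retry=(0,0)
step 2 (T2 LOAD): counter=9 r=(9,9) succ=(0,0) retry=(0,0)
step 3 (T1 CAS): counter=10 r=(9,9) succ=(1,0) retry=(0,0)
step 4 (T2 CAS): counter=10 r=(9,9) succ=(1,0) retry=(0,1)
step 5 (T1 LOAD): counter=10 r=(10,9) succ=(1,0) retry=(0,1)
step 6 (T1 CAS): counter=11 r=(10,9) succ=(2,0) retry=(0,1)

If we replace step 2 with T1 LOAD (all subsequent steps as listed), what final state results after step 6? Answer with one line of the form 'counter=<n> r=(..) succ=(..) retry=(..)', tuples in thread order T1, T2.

counter=11 r=(10,0) succ=(2,0) retry=(0,1)

(re-executing from step 2 with the substitution; state before step 2: counter=9 r=(9,0) succ=(0,0) retry=(0,0))
step 2 (T1 LOAD): counter=9 r=(9,0) succ=(0,0) retry=(0,0)
step 3 (T1 CAS): counter=10 r=(9,0) succ=(1,0) retry=(0,0)
step 4 (T2 CAS): counter=10 r=(9,0) succ=(1,0) retry=(0,1)
step 5 (T1 LOAD): counter=10 r=(10,0) succ=(1,0) retry=(0,1)
step 6 (T1 CAS): counter=11 r=(10,0) succ=(2,0) retry=(0,1)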